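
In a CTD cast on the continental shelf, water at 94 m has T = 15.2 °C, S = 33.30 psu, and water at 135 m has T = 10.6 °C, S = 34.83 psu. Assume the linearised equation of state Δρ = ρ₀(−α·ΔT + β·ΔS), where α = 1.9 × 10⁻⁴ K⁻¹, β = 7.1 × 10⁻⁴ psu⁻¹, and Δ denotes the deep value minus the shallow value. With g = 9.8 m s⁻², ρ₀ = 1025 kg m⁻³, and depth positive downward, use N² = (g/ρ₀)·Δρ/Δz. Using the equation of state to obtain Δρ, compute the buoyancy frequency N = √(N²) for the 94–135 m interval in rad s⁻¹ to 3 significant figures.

0.0216 rad s⁻¹

ΔT = -4.6 K, ΔS = +1.53 psu (deep − shallow).
Δρ/ρ₀ = −αΔT + βΔS = 8.74 × 10⁻⁴ + 1.0863 × 10⁻³ = 1.9603 × 10⁻³, so Δρ ≈ 2.009 kg m⁻³.
N² = (g/ρ₀)·Δρ/Δz = g·(Δρ/ρ₀)/Δz = 9.8 × 1.9603 × 10⁻³ / 41 = 4.6856 × 10⁻⁴ s⁻².
N = √(4.6856 × 10⁻⁴) = 0.021646 rad s⁻¹ ≈ 0.0216 rad s⁻¹.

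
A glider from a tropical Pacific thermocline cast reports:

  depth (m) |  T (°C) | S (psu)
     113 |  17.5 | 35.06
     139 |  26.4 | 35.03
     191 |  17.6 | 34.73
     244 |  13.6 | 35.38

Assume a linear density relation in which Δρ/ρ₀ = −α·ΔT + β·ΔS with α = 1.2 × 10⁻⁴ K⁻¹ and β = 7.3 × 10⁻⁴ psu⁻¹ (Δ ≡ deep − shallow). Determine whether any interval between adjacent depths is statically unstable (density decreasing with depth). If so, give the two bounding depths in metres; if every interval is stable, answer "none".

113–139 m

Evaluate Δρ/ρ₀ = −αΔT + βΔS across each adjacent pair:
  113–139 m: −αΔT+βΔS = −(1.2 × 10⁻⁴)(+8.9)+(7.3 × 10⁻⁴)(-0.03) = -1.1 × 10⁻³ → UNSTABLE
  139–191 m: −αΔT+βΔS = −(1.2 × 10⁻⁴)(-8.8)+(7.3 × 10⁻⁴)(-0.30) = 8.4 × 10⁻⁴ → stable
  191–244 m: −αΔT+βΔS = −(1.2 × 10⁻⁴)(-4.0)+(7.3 × 10⁻⁴)(+0.65) = 9.5 × 10⁻⁴ → stable
The 113–139 m interval has Δρ < 0: lighter water underlies denser water.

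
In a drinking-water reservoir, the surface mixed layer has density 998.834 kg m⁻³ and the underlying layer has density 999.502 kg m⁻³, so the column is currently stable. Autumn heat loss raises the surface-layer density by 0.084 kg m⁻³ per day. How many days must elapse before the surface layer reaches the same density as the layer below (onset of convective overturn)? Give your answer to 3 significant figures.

Density deficit of the surface layer: 999.502 − 998.834 = 0.668 kg m⁻³.
Required change = 0.668 / 0.084 = 7.95 days.

7.95 days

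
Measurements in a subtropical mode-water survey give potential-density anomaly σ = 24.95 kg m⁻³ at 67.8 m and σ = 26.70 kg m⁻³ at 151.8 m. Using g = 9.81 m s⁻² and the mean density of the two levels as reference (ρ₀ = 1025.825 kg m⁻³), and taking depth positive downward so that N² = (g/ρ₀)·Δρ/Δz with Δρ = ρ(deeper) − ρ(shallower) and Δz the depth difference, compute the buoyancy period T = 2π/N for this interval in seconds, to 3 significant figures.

Δρ = 1026.70 − 1024.95 = 1.75 kg m⁻³ over Δz = 151.8 − 67.8 = 84 m.
N² = (9.81/1025.825) × (1.75/84) = 1.9923 × 10⁻⁴ s⁻².
N = √(1.9923 × 10⁻⁴) = 0.014115 rad s⁻¹, so T = 2π/N = 445.14 s ≈ 445 s.

445 s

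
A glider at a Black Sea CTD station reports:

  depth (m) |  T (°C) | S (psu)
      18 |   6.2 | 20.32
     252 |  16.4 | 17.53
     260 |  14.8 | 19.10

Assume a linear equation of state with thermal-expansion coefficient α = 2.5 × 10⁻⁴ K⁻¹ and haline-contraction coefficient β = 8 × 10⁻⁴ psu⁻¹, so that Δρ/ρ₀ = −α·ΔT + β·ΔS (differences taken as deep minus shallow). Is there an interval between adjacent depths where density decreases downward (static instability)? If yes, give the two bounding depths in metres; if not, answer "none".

Evaluate Δρ/ρ₀ = −αΔT + βΔS across each adjacent pair:
  18–252 m: −αΔT+βΔS = −(2.5 × 10⁻⁴)(+10.2)+(8 × 10⁻⁴)(-2.79) = -4.8 × 10⁻³ → UNSTABLE
  252–260 m: −αΔT+βΔS = −(2.5 × 10⁻⁴)(-1.6)+(8 × 10⁻⁴)(+1.57) = 1.7 × 10⁻³ → stable
The 18–252 m interval has Δρ < 0: lighter water underlies denser water.

18–252 m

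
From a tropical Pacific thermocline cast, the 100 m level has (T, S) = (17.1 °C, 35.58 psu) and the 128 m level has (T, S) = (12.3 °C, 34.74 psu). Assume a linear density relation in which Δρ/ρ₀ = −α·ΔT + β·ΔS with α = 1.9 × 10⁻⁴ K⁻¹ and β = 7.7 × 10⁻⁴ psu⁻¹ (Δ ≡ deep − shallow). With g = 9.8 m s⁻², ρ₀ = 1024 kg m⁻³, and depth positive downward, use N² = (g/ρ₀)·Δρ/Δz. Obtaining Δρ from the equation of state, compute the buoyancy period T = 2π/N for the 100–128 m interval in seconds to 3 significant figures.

ΔT = -4.8 K, ΔS = -0.84 psu (deep − shallow).
Δρ/ρ₀ = −αΔT + βΔS = 9.12 × 10⁻⁴ − 6.468 × 10⁻⁴ = 2.652 × 10⁻⁴, so Δρ ≈ 0.2716 kg m⁻³.
N² = (g/ρ₀)·Δρ/Δz = g·(Δρ/ρ₀)/Δz = 9.8 × 2.652 × 10⁻⁴ / 28 = 9.2820 × 10⁻⁵ s⁻².
N = √(9.2820 × 10⁻⁵) = 9.6343 × 10⁻³ rad s⁻¹ → T = 2π/N = 652.17 s ≈ 652 s.

652 s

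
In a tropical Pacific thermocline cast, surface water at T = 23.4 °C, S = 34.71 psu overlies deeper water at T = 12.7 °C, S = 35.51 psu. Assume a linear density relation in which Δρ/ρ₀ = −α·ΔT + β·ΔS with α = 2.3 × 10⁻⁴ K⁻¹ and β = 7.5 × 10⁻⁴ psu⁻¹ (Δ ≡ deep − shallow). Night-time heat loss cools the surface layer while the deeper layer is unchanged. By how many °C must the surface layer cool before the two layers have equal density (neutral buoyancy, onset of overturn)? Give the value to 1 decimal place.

13.3 °C

Neutral buoyancy requires Δρ = 0, i.e. −α(T_deep − T_surf′) + β(S_deep − S_surf) = 0.
T_surf′ = T_deep − (β/α)·ΔS = 12.7 − (7.5 × 10⁻⁴/2.3 × 10⁻⁴)·(+0.80) = 10.091 °C.
Cooling required: 23.4 − (10.091) = 13.309 °C.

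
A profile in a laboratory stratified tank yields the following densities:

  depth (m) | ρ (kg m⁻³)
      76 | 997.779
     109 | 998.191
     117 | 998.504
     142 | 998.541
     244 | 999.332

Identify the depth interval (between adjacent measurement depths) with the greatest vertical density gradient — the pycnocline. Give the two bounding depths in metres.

Compute the density gradient over each adjacent pair:
  76–109 m: Δρ/Δz = 0.412/33 = 0.012 kg m⁻⁴
  109–117 m: Δρ/Δz = 0.313/8 = 0.039 kg m⁻⁴
  117–142 m: Δρ/Δz = 0.037/25 = 1.5 × 10⁻³ kg m⁻⁴
  142–244 m: Δρ/Δz = 0.791/102 = 7.8 × 10⁻³ kg m⁻⁴
The largest gradient is in the 109–117 m interval — the pycnocline.

109–117 m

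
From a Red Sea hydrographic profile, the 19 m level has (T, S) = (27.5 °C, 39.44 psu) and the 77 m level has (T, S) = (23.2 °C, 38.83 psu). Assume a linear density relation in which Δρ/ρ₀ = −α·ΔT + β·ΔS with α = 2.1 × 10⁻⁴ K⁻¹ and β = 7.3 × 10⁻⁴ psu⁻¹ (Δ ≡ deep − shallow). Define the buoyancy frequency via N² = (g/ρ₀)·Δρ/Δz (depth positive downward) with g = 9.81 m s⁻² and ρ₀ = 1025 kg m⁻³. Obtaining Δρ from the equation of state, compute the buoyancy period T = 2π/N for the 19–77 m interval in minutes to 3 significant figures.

11.9 min

ΔT = -4.3 K, ΔS = -0.61 psu (deep − shallow).
Δρ/ρ₀ = −αΔT + βΔS = 9.03 × 10⁻⁴ − 4.453 × 10⁻⁴ = 4.577 × 10⁻⁴, so Δρ ≈ 0.4691 kg m⁻³.
N² = (g/ρ₀)·Δρ/Δz = g·(Δρ/ρ₀)/Δz = 9.81 × 4.577 × 10⁻⁴ / 58 = 7.7414 × 10⁻⁵ s⁻².
N = √(7.7414 × 10⁻⁵) = 8.7985 × 10⁻³ rad s⁻¹ → T = 2π/N = 714.12 s = 11.902 min ≈ 11.9 min.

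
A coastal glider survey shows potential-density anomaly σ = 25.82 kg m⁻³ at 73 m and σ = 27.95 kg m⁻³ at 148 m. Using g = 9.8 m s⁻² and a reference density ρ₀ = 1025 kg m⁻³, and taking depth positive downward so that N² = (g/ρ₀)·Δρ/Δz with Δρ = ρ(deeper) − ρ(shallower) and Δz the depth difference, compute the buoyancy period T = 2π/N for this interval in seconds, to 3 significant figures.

381 s

Δρ = 1027.95 − 1025.82 = 2.13 kg m⁻³ over Δz = 148 − 73 = 75 m.
N² = (9.8/1025) × (2.13/75) = 2.7153 × 10⁻⁴ s⁻².
N = √(2.7153 × 10⁻⁴) = 0.016478 rad s⁻¹, so T = 2π/N = 381.31 s ≈ 381 s.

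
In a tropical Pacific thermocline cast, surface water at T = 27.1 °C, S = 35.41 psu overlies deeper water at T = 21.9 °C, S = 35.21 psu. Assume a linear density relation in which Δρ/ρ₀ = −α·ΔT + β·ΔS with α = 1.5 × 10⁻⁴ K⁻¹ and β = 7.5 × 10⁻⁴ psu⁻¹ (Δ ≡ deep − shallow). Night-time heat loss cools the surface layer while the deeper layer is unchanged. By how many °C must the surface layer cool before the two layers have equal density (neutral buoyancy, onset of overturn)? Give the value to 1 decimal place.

Neutral buoyancy requires Δρ = 0, i.e. −α(T_deep − T_surf′) + β(S_deep − S_surf) = 0.
T_surf′ = T_deep − (β/α)·ΔS = 21.9 − (7.5 × 10⁻⁴/1.5 × 10⁻⁴)·(-0.20) = 22.900 °C.
Cooling required: 27.1 − (22.900) = 4.200 °C.

4.2 °C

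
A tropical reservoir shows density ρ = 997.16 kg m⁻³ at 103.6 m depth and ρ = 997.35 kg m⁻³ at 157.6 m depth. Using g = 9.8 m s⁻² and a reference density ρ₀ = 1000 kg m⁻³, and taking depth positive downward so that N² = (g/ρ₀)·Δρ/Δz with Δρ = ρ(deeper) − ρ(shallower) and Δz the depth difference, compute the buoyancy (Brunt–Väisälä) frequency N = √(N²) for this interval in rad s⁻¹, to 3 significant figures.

Δρ = 997.35 − 997.16 = 0.19 kg m⁻³ over Δz = 157.6 − 103.6 = 54 m.
N² = (9.8/1000) × (0.19/54) = 3.4481 × 10⁻⁵ s⁻².
N = √(3.4481 × 10⁻⁵) = 5.8721 × 10⁻³ rad s⁻¹ ≈ 5.87 × 10⁻³ rad s⁻¹.

5.87 × 10⁻³ rad s⁻¹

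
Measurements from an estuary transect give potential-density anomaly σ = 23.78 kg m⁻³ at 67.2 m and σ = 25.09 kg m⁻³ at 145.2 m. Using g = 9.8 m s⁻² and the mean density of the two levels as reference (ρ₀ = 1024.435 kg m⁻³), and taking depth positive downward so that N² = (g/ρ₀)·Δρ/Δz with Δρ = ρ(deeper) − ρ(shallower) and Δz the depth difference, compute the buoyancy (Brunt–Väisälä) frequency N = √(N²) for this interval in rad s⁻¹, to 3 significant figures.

0.0127 rad s⁻¹

Δρ = 1025.09 − 1023.78 = 1.31 kg m⁻³ over Δz = 145.2 − 67.2 = 78 m.
N² = (9.8/1024.435) × (1.31/78) = 1.6066 × 10⁻⁴ s⁻².
N = √(1.6066 × 10⁻⁴) = 0.012675 rad s⁻¹ ≈ 0.0127 rad s⁻¹.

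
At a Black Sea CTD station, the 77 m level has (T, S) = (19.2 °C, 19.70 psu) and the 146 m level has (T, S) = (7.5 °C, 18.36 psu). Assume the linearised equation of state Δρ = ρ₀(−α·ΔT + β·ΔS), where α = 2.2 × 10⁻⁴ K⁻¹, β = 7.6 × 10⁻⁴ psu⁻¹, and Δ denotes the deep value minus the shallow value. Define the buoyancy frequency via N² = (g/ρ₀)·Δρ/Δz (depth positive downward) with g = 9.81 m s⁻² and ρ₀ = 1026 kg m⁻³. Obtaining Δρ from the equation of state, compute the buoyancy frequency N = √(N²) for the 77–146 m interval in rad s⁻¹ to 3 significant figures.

0.0149 rad s⁻¹

ΔT = -11.7 K, ΔS = -1.34 psu (deep − shallow).
Δρ/ρ₀ = −αΔT + βΔS = 2.574 × 10⁻³ − 1.0184 × 10⁻³ = 1.5556 × 10⁻³, so Δρ ≈ 1.596 kg m⁻³.
N² = (g/ρ₀)·Δρ/Δz = g·(Δρ/ρ₀)/Δz = 9.81 × 1.5556 × 10⁻³ / 69 = 2.2117 × 10⁻⁴ s⁻².
N = √(2.2117 × 10⁻⁴) = 0.014872 rad s⁻¹ ≈ 0.0149 rad s⁻¹.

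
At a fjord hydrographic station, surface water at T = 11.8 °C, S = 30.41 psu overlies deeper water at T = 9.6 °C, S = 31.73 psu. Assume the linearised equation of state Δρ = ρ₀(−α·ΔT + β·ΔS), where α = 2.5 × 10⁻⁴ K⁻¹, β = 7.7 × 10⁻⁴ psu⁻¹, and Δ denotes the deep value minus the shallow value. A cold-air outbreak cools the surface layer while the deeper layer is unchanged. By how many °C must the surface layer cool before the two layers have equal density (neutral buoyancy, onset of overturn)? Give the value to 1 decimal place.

Neutral buoyancy requires Δρ = 0, i.e. −α(T_deep − T_surf′) + β(S_deep − S_surf) = 0.
T_surf′ = T_deep − (β/α)·ΔS = 9.6 − (7.7 × 10⁻⁴/2.5 × 10⁻⁴)·(+1.32) = 5.534 °C.
Cooling required: 11.8 − (5.534) = 6.266 °C.

6.3 °C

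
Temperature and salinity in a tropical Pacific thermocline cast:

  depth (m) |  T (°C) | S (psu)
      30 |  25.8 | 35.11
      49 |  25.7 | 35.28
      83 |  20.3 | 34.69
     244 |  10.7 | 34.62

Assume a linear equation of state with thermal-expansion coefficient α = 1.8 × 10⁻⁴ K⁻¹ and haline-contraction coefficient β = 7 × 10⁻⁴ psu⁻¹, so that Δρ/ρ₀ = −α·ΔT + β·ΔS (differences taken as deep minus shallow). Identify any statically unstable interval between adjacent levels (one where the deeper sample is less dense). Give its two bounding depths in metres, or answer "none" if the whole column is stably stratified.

none

Evaluate Δρ/ρ₀ = −αΔT + βΔS across each adjacent pair:
  30–49 m: −αΔT+βΔS = −(1.8 × 10⁻⁴)(-0.1)+(7 × 10⁻⁴)(+0.17) = 1.4 × 10⁻⁴ → stable
  49–83 m: −αΔT+βΔS = −(1.8 × 10⁻⁴)(-5.4)+(7 × 10⁻⁴)(-0.59) = 5.6 × 10⁻⁴ → stable
  83–244 m: −αΔT+βΔS = −(1.8 × 10⁻⁴)(-9.6)+(7 × 10⁻⁴)(-0.07) = 1.7 × 10⁻³ → stable
Every interval has Δρ > 0: the column is stably stratified throughout.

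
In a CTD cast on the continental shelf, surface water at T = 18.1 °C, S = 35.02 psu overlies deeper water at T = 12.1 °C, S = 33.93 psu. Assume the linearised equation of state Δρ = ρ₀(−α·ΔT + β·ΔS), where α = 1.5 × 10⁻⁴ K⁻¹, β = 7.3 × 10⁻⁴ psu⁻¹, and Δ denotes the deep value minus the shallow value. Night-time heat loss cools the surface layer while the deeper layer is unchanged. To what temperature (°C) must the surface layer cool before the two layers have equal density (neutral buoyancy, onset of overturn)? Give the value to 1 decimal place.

Neutral buoyancy requires Δρ = 0, i.e. −α(T_deep − T_surf′) + β(S_deep − S_surf) = 0.
T_surf′ = T_deep − (β/α)·ΔS = 12.1 − (7.3 × 10⁻⁴/1.5 × 10⁻⁴)·(-1.09) = 17.405 °C.
Cooling required: 18.1 − (17.405) = 0.695 °C.

17.4 °C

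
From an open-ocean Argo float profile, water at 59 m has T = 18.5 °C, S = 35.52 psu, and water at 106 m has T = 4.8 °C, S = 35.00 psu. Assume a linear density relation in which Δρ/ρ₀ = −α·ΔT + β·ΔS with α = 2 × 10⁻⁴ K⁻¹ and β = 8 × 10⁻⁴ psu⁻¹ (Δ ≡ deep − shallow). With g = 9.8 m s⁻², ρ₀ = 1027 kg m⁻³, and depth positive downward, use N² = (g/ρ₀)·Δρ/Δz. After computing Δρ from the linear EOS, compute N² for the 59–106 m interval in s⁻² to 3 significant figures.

4.85 × 10⁻⁴ s⁻²

ΔT = -13.7 K, ΔS = -0.52 psu (deep − shallow).
Δρ/ρ₀ = −αΔT + βΔS = 2.74 × 10⁻³ − 4.16 × 10⁻⁴ = 2.324 × 10⁻³, so Δρ ≈ 2.387 kg m⁻³.
N² = (g/ρ₀)·Δρ/Δz = g·(Δρ/ρ₀)/Δz = 9.8 × 2.324 × 10⁻³ / 47 = 4.8458 × 10⁻⁴ s⁻² ≈ 4.85 × 10⁻⁴ s⁻².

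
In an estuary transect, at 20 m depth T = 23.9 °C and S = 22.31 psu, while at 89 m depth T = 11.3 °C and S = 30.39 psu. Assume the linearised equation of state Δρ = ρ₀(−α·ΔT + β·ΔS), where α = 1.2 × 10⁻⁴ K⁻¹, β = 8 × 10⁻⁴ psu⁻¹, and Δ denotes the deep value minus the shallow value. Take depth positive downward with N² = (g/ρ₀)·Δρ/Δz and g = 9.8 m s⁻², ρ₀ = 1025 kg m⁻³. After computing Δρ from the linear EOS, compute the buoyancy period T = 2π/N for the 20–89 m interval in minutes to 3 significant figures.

ΔT = -12.6 K, ΔS = +8.08 psu (deep − shallow).
Δρ/ρ₀ = −αΔT + βΔS = 1.512 × 10⁻³ + 6.464 × 10⁻³ = 7.976 × 10⁻³, so Δρ ≈ 8.175 kg m⁻³.
N² = (g/ρ₀)·Δρ/Δz = g·(Δρ/ρ₀)/Δz = 9.8 × 7.976 × 10⁻³ / 69 = 1.1328 × 10⁻³ s⁻².
N = √(1.1328 × 10⁻³) = 0.033657 rad s⁻¹ → T = 2π/N = 186.68 s = 3.1113 min ≈ 3.11 min.

3.11 min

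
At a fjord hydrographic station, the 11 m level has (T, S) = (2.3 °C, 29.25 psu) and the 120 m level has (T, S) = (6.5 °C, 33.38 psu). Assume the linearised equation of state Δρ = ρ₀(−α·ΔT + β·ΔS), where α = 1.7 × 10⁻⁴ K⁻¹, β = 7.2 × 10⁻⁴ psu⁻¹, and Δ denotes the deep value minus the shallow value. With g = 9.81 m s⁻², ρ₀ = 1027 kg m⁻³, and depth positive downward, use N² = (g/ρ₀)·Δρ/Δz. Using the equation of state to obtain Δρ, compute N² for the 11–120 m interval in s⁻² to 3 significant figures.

2.03 × 10⁻⁴ s⁻²

ΔT = +4.2 K, ΔS = +4.13 psu (deep − shallow).
Δρ/ρ₀ = −αΔT + βΔS = -7.14 × 10⁻⁴ + 2.9736 × 10⁻³ = 2.2596 × 10⁻³, so Δρ ≈ 2.321 kg m⁻³.
N² = (g/ρ₀)·Δρ/Δz = g·(Δρ/ρ₀)/Δz = 9.81 × 2.2596 × 10⁻³ / 109 = 2.0336 × 10⁻⁴ s⁻² ≈ 2.03 × 10⁻⁴ s⁻².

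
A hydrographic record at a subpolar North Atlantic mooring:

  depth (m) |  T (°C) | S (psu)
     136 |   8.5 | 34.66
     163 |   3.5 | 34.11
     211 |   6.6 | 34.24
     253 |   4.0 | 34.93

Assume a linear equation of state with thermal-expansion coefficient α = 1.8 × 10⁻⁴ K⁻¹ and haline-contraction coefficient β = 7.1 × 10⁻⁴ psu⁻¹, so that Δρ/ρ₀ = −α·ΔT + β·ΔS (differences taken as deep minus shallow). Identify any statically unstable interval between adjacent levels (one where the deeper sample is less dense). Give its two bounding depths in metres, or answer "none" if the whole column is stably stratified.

Evaluate Δρ/ρ₀ = −αΔT + βΔS across each adjacent pair:
  136–163 m: −αΔT+βΔS = −(1.8 × 10⁻⁴)(-5.0)+(7.1 × 10⁻⁴)(-0.55) = 5.1 × 10⁻⁴ → stable
  163–211 m: −αΔT+βΔS = −(1.8 × 10⁻⁴)(+3.1)+(7.1 × 10⁻⁴)(+0.13) = -4.7 × 10⁻⁴ → UNSTABLE
  211–253 m: −αΔT+βΔS = −(1.8 × 10⁻⁴)(-2.6)+(7.1 × 10⁻⁴)(+0.69) = 9.6 × 10⁻⁴ → stable
The 163–211 m interval has Δρ < 0: lighter water underlies denser water.

163–211 m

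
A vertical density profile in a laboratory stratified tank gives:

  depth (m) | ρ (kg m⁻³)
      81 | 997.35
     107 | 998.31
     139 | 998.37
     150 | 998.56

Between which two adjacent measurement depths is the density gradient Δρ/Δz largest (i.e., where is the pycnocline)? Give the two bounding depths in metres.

Compute the density gradient over each adjacent pair:
  81–107 m: Δρ/Δz = 0.96/26 = 0.037 kg m⁻⁴
  107–139 m: Δρ/Δz = 0.06/32 = 1.9 × 10⁻³ kg m⁻⁴
  139–150 m: Δρ/Δz = 0.19/11 = 0.017 kg m⁻⁴
The largest gradient is in the 81–107 m interval — the pycnocline.

81–107 m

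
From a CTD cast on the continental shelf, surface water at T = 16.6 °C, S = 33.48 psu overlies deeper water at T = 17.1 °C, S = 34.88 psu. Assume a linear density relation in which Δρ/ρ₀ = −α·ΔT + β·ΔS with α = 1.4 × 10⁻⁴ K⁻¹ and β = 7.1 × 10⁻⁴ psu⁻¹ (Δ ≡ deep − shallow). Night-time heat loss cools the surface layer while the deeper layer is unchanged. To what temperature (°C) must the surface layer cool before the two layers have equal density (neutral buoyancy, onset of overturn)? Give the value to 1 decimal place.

10.0 °C

Neutral buoyancy requires Δρ = 0, i.e. −α(T_deep − T_surf′) + β(S_deep − S_surf) = 0.
T_surf′ = T_deep − (β/α)·ΔS = 17.1 − (7.1 × 10⁻⁴/1.4 × 10⁻⁴)·(+1.40) = 10.000 °C.
Cooling required: 16.6 − (10.000) = 6.600 °C.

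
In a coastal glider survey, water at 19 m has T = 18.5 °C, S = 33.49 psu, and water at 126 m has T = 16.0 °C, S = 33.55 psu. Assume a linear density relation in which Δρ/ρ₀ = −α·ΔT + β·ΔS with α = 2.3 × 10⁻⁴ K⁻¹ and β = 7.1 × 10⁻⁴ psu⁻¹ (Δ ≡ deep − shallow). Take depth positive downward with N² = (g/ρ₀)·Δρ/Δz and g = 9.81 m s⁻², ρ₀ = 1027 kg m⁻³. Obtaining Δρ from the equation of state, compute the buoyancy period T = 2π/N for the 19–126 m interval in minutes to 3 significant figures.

13.9 min

ΔT = -2.5 K, ΔS = +0.06 psu (deep − shallow).
Δρ/ρ₀ = −αΔT + βΔS = 5.75 × 10⁻⁴ + 4.26 × 10⁻⁵ = 6.176 × 10⁻⁴, so Δρ ≈ 0.6343 kg m⁻³.
N² = (g/ρ₀)·Δρ/Δz = g·(Δρ/ρ₀)/Δz = 9.81 × 6.176 × 10⁻⁴ / 107 = 5.6623 × 10⁻⁵ s⁻².
N = √(5.6623 × 10⁻⁵) = 7.5248 × 10⁻³ rad s⁻¹ → T = 2π/N = 835.00 s = 13.917 min ≈ 13.9 min.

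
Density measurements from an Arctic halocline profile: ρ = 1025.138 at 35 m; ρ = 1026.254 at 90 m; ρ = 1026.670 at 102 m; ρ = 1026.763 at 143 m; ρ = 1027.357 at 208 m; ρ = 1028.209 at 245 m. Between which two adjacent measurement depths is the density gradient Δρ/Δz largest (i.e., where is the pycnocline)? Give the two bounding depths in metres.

Compute the density gradient over each adjacent pair:
  35–90 m: Δρ/Δz = 1.116/55 = 0.020 kg m⁻⁴
  90–102 m: Δρ/Δz = 0.416/12 = 0.035 kg m⁻⁴
  102–143 m: Δρ/Δz = 0.093/41 = 2.3 × 10⁻³ kg m⁻⁴
  143–208 m: Δρ/Δz = 0.594/65 = 9.1 × 10⁻³ kg m⁻⁴
  208–245 m: Δρ/Δz = 0.852/37 = 0.023 kg m⁻⁴
The largest gradient is in the 90–102 m interval — the pycnocline.

90–102 m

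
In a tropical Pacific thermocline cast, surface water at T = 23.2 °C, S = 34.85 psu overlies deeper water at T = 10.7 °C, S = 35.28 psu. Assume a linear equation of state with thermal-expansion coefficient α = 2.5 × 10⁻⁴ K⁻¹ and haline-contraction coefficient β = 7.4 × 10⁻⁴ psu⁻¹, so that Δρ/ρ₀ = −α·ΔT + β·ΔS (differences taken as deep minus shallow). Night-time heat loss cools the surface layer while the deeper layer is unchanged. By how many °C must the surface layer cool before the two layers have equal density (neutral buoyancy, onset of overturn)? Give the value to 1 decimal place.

Neutral buoyancy requires Δρ = 0, i.e. −α(T_deep − T_surf′) + β(S_deep − S_surf) = 0.
T_surf′ = T_deep − (β/α)·ΔS = 10.7 − (7.4 × 10⁻⁴/2.5 × 10⁻⁴)·(+0.43) = 9.427 °C.
Cooling required: 23.2 − (9.427) = 13.773 °C.

13.8 °C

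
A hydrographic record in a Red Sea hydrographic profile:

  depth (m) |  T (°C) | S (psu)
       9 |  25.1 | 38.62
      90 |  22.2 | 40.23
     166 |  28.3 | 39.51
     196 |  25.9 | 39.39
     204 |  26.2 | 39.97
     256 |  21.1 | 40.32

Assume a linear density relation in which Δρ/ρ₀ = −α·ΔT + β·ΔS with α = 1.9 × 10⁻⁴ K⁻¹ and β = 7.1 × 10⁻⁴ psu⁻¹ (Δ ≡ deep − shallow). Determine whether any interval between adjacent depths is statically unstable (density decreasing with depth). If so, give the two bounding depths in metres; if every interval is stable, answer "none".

90–166 m

Evaluate Δρ/ρ₀ = −αΔT + βΔS across each adjacent pair:
  9–90 m: −αΔT+βΔS = −(1.9 × 10⁻⁴)(-2.9)+(7.1 × 10⁻⁴)(+1.61) = 1.7 × 10⁻³ → stable
  90–166 m: −αΔT+βΔS = −(1.9 × 10⁻⁴)(+6.1)+(7.1 × 10⁻⁴)(-0.72) = -1.7 × 10⁻³ → UNSTABLE
  166–196 m: −αΔT+βΔS = −(1.9 × 10⁻⁴)(-2.4)+(7.1 × 10⁻⁴)(-0.12) = 3.7 × 10⁻⁴ → stable
  196–204 m: −αΔT+βΔS = −(1.9 × 10⁻⁴)(+0.3)+(7.1 × 10⁻⁴)(+0.58) = 3.5 × 10⁻⁴ → stable
  204–256 m: −αΔT+βΔS = −(1.9 × 10⁻⁴)(-5.1)+(7.1 × 10⁻⁴)(+0.35) = 1.2 × 10⁻³ → stable
The 90–166 m interval has Δρ < 0: lighter water underlies denser water.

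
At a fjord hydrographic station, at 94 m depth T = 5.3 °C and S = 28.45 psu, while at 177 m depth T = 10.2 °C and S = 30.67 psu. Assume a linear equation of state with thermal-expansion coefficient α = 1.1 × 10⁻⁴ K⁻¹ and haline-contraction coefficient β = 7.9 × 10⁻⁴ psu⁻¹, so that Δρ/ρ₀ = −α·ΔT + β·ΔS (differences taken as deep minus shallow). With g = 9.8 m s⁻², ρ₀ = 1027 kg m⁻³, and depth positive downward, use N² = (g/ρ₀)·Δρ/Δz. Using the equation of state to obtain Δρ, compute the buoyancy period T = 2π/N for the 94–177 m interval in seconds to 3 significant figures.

ΔT = +4.9 K, ΔS = +2.22 psu (deep − shallow).
Δρ/ρ₀ = −αΔT + βΔS = -5.39 × 10⁻⁴ + 1.7538 × 10⁻³ = 1.2148 × 10⁻³, so Δρ ≈ 1.248 kg m⁻³.
N² = (g/ρ₀)·Δρ/Δz = g·(Δρ/ρ₀)/Δz = 9.8 × 1.2148 × 10⁻³ / 83 = 1.4343 × 10⁻⁴ s⁻².
N = √(1.4343 × 10⁻⁴) = 0.011976 rad s⁻¹ → T = 2π/N = 524.65 s ≈ 525 s.

525 s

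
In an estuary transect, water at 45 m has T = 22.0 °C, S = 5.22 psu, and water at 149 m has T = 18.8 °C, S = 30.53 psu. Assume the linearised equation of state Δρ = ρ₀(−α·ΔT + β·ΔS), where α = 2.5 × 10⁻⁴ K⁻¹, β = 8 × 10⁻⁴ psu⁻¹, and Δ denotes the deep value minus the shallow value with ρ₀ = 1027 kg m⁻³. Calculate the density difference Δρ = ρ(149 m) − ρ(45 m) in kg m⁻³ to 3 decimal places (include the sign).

ΔT = -3.2 K, ΔS = +25.31 psu (deep − shallow).
Δρ/ρ₀ = −(2.5 × 10⁻⁴)(-3.2) + (8 × 10⁻⁴)(+25.31) = 0.021048.
Δρ = 1027 × (0.021048) = +21.616 kg m⁻³.
Positive Δρ: denser below, stable.

+21.616 kg m⁻³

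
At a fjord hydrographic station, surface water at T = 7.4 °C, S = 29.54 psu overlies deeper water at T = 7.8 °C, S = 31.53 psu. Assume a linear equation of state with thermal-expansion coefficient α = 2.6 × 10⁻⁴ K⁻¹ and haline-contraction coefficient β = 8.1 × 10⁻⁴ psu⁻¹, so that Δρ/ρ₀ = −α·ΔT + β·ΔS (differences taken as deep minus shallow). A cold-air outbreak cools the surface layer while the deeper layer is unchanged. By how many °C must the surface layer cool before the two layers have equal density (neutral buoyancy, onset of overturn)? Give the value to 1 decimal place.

5.8 °C

Neutral buoyancy requires Δρ = 0, i.e. −α(T_deep − T_surf′) + β(S_deep − S_surf) = 0.
T_surf′ = T_deep − (β/α)·ΔS = 7.8 − (8.1 × 10⁻⁴/2.6 × 10⁻⁴)·(+1.99) = 1.600 °C.
Cooling required: 7.4 − (1.600) = 5.800 °C.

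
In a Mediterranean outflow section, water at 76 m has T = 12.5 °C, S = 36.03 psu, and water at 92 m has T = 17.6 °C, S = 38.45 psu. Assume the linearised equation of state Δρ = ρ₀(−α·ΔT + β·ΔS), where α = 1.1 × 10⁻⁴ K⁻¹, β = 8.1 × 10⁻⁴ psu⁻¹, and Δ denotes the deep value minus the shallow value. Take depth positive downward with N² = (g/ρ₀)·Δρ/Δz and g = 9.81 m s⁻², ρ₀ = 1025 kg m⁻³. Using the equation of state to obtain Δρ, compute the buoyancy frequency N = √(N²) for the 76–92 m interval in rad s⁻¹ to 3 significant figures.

ΔT = +5.1 K, ΔS = +2.42 psu (deep − shallow).
Δρ/ρ₀ = −αΔT + βΔS = -5.61 × 10⁻⁴ + 1.9602 × 10⁻³ = 1.3992 × 10⁻³, so Δρ ≈ 1.434 kg m⁻³.
N² = (g/ρ₀)·Δρ/Δz = g·(Δρ/ρ₀)/Δz = 9.81 × 1.3992 × 10⁻³ / 16 = 8.5788 × 10⁻⁴ s⁻².
N = √(8.5788 × 10⁻⁴) = 0.029290 rad s⁻¹ ≈ 0.0293 rad s⁻¹.

0.0293 rad s⁻¹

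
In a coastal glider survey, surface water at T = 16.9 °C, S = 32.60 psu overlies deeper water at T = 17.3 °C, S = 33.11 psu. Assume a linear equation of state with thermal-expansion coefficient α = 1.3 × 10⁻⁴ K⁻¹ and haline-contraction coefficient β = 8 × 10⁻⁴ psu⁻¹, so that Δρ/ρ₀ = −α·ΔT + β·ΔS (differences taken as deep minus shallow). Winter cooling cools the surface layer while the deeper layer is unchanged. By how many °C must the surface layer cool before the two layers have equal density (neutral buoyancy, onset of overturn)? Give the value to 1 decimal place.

Neutral buoyancy requires Δρ = 0, i.e. −α(T_deep − T_surf′) + β(S_deep − S_surf) = 0.
T_surf′ = T_deep − (β/α)·ΔS = 17.3 − (8 × 10⁻⁴/1.3 × 10⁻⁴)·(+0.51) = 14.162 °C.
Cooling required: 16.9 − (14.162) = 2.738 °C.

2.7 °C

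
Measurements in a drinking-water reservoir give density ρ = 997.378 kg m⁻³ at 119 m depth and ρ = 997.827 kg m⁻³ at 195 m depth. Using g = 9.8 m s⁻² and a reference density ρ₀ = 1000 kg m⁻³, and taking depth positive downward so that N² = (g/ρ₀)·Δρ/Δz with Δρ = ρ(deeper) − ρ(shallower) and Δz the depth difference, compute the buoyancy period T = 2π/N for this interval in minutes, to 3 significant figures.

Δρ = 997.827 − 997.378 = 0.449 kg m⁻³ over Δz = 195 − 119 = 76 m.
N² = (9.8/1000) × (0.449/76) = 5.7897 × 10⁻⁵ s⁻².
N = √(5.7897 × 10⁻⁵) = 7.6090 × 10⁻³ rad s⁻¹, so T = 2π/N = 825.76 s = 13.763 min ≈ 13.8 min.

13.8 min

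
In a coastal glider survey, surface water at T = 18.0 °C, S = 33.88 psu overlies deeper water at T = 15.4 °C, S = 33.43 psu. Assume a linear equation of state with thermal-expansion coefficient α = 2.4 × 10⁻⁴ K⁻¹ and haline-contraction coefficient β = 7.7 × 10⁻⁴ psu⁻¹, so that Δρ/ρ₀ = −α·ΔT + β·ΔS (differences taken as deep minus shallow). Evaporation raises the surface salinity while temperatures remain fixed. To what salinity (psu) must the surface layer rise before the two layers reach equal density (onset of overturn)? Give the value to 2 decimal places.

34.24 psu

Neutral buoyancy requires −α(T_deep − T_surf) + β(S_deep − S_surf′) = 0.
S_surf′ = S_deep − (α/β)·ΔT = 33.43 − (2.4 × 10⁻⁴/7.7 × 10⁻⁴)·(-2.6) = 34.2404 psu.
Increase required: 34.2404 − 33.88 = 0.3604 psu.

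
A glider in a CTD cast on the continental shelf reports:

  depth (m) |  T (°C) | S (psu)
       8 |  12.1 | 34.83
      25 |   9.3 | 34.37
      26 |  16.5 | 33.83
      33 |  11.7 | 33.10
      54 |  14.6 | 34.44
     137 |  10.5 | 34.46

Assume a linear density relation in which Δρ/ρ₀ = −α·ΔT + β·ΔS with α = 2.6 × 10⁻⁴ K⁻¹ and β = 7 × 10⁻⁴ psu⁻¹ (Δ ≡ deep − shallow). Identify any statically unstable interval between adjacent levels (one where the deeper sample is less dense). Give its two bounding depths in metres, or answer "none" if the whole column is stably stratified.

25–26 m

Evaluate Δρ/ρ₀ = −αΔT + βΔS across each adjacent pair:
  8–25 m: −αΔT+βΔS = −(2.6 × 10⁻⁴)(-2.8)+(7 × 10⁻⁴)(-0.46) = 4.1 × 10⁻⁴ → stable
  25–26 m: −αΔT+βΔS = −(2.6 × 10⁻⁴)(+7.2)+(7 × 10⁻⁴)(-0.54) = -2.2 × 10⁻³ → UNSTABLE
  26–33 m: −αΔT+βΔS = −(2.6 × 10⁻⁴)(-4.8)+(7 × 10⁻⁴)(-0.73) = 7.4 × 10⁻⁴ → stable
  33–54 m: −αΔT+βΔS = −(2.6 × 10⁻⁴)(+2.9)+(7 × 10⁻⁴)(+1.34) = 1.8 × 10⁻⁴ → stable
  54–137 m: −αΔT+βΔS = −(2.6 × 10⁻⁴)(-4.1)+(7 × 10⁻⁴)(+0.02) = 1.1 × 10⁻³ → stable
The 25–26 m interval has Δρ < 0: lighter water underlies denser water.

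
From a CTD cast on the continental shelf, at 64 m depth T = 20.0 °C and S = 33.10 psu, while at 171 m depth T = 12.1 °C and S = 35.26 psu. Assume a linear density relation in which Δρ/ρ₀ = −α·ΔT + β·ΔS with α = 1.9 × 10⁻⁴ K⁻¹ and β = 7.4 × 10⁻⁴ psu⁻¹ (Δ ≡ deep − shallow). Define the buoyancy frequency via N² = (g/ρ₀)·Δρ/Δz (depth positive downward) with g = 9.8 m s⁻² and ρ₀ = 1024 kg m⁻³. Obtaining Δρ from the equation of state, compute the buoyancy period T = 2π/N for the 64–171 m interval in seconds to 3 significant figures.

373 s

ΔT = -7.9 K, ΔS = +2.16 psu (deep − shallow).
Δρ/ρ₀ = −αΔT + βΔS = 1.501 × 10⁻³ + 1.5984 × 10⁻³ = 3.0994 × 10⁻³, so Δρ ≈ 3.174 kg m⁻³.
N² = (g/ρ₀)·Δρ/Δz = g·(Δρ/ρ₀)/Δz = 9.8 × 3.0994 × 10⁻³ / 107 = 2.8387 × 10⁻⁴ s⁻².
N = √(2.8387 × 10⁻⁴) = 0.016848 rad s⁻¹ → T = 2π/N = 372.93 s ≈ 373 s.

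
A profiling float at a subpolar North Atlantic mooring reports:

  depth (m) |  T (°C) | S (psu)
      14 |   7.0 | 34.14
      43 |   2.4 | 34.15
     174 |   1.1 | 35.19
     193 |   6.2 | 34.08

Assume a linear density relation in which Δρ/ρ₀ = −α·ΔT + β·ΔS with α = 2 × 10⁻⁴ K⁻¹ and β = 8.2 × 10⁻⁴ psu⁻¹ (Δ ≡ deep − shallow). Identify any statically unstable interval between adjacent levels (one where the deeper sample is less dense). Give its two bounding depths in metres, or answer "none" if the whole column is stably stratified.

174–193 m

Evaluate Δρ/ρ₀ = −αΔT + βΔS across each adjacent pair:
  14–43 m: −αΔT+βΔS = −(2 × 10⁻⁴)(-4.6)+(8.2 × 10⁻⁴)(+0.01) = 9.3 × 10⁻⁴ → stable
  43–174 m: −αΔT+βΔS = −(2 × 10⁻⁴)(-1.3)+(8.2 × 10⁻⁴)(+1.04) = 1.1 × 10⁻³ → stable
  174–193 m: −αΔT+βΔS = −(2 × 10⁻⁴)(+5.1)+(8.2 × 10⁻⁴)(-1.11) = -1.9 × 10⁻³ → UNSTABLE
The 174–193 m interval has Δρ < 0: lighter water underlies denser water.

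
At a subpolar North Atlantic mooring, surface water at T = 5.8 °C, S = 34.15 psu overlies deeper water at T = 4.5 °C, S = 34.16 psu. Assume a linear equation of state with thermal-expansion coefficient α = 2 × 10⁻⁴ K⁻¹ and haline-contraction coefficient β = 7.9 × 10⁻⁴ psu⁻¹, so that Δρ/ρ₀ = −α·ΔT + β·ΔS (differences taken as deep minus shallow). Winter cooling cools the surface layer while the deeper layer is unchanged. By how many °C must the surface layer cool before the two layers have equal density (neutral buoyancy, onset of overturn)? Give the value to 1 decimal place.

1.3 °C

Neutral buoyancy requires Δρ = 0, i.e. −α(T_deep − T_surf′) + β(S_deep − S_surf) = 0.
T_surf′ = T_deep − (β/α)·ΔS = 4.5 − (7.9 × 10⁻⁴/2 × 10⁻⁴)·(+0.01) = 4.460 °C.
Cooling required: 5.8 − (4.460) = 1.340 °C.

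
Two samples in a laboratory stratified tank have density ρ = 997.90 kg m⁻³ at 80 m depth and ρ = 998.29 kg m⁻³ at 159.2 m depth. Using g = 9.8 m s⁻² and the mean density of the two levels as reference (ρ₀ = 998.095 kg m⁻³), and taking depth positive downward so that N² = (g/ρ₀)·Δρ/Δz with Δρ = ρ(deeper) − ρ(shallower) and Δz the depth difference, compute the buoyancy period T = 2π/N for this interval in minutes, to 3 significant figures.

Δρ = 998.29 − 997.90 = 0.39 kg m⁻³ over Δz = 159.2 − 80 = 79.2 m.
N² = (9.8/998.095) × (0.39/79.2) = 4.8350 × 10⁻⁵ s⁻².
N = √(4.8350 × 10⁻⁵) = 6.9534 × 10⁻³ rad s⁻¹, so T = 2π/N = 903.61 s = 15.060 min ≈ 15.1 min.

15.1 min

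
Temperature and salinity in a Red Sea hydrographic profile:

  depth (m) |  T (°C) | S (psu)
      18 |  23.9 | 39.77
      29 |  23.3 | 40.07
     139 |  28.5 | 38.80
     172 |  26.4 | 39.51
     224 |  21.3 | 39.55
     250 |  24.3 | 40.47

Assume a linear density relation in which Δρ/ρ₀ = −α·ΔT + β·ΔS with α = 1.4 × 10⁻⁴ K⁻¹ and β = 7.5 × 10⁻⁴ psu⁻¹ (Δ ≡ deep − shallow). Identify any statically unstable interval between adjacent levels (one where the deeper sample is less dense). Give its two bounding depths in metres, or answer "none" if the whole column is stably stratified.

29–139 m

Evaluate Δρ/ρ₀ = −αΔT + βΔS across each adjacent pair:
  18–29 m: −αΔT+βΔS = −(1.4 × 10⁻⁴)(-0.6)+(7.5 × 10⁻⁴)(+0.30) = 3.1 × 10⁻⁴ → stable
  29–139 m: −αΔT+βΔS = −(1.4 × 10⁻⁴)(+5.2)+(7.5 × 10⁻⁴)(-1.27) = -1.7 × 10⁻³ → UNSTABLE
  139–172 m: −αΔT+βΔS = −(1.4 × 10⁻⁴)(-2.1)+(7.5 × 10⁻⁴)(+0.71) = 8.3 × 10⁻⁴ → stable
  172–224 m: −αΔT+βΔS = −(1.4 × 10⁻⁴)(-5.1)+(7.5 × 10⁻⁴)(+0.04) = 7.4 × 10⁻⁴ → stable
  224–250 m: −αΔT+βΔS = −(1.4 × 10⁻⁴)(+3.0)+(7.5 × 10⁻⁴)(+0.92) = 2.7 × 10⁻⁴ → stable
The 29–139 m interval has Δρ < 0: lighter water underlies denser water.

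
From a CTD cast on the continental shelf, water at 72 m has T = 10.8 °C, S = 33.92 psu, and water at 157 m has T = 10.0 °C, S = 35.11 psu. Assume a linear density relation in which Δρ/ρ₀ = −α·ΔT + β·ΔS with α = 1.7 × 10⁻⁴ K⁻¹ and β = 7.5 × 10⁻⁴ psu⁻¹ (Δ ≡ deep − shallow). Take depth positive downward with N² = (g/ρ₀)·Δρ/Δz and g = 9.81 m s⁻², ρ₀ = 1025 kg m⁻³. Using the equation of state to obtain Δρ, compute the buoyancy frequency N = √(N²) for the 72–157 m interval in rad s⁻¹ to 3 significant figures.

ΔT = -0.8 K, ΔS = +1.19 psu (deep − shallow).
Δρ/ρ₀ = −αΔT + βΔS = 1.36 × 10⁻⁴ + 8.925 × 10⁻⁴ = 1.0285 × 10⁻³, so Δρ ≈ 1.054 kg m⁻³.
N² = (g/ρ₀)·Δρ/Δz = g·(Δρ/ρ₀)/Δz = 9.81 × 1.0285 × 10⁻³ / 85 = 1.1870 × 10⁻⁴ s⁻².
N = √(1.1870 × 10⁻⁴) = 0.010895 rad s⁻¹ ≈ 0.0109 rad s⁻¹.

0.0109 rad s⁻¹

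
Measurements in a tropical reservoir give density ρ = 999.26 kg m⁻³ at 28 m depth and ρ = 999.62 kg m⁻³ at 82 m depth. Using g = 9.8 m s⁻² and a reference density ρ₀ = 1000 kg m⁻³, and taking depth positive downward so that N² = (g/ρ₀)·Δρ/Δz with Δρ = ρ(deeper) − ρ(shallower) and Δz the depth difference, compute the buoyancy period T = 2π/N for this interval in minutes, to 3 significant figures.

13.0 min

Δρ = 999.62 − 999.26 = 0.36 kg m⁻³ over Δz = 82 − 28 = 54 m.
N² = (9.8/1000) × (0.36/54) = 6.5333 × 10⁻⁵ s⁻².
N = √(6.5333 × 10⁻⁵) = 8.0829 × 10⁻³ rad s⁻¹, so T = 2π/N = 777.34 s = 12.956 min ≈ 13.0 min.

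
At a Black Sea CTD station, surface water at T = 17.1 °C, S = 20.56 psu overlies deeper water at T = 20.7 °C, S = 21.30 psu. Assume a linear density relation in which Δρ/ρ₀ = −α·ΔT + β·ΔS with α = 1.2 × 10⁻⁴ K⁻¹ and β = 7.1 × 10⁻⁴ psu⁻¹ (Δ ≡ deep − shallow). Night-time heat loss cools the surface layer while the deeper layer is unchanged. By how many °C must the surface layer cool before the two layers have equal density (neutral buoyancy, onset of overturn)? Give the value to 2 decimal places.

Neutral buoyancy requires Δρ = 0, i.e. −α(T_deep − T_surf′) + β(S_deep − S_surf) = 0.
T_surf′ = T_deep − (β/α)·ΔS = 20.7 − (7.1 × 10⁻⁴/1.2 × 10⁻⁴)·(+0.74) = 16.3217 °C.
Cooling required: 17.1 − (16.3217) = 0.7783 °C.

0.78 °C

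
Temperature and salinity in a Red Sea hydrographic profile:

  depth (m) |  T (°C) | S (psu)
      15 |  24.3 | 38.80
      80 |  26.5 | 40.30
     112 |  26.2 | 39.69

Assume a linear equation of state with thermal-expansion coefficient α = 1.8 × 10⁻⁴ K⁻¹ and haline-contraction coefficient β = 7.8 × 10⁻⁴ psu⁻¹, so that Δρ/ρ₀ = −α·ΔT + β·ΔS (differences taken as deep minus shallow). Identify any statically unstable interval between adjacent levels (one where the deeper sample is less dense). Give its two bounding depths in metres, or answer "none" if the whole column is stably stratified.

80–112 m

Evaluate Δρ/ρ₀ = −αΔT + βΔS across each adjacent pair:
  15–80 m: −αΔT+βΔS = −(1.8 × 10⁻⁴)(+2.2)+(7.8 × 10⁻⁴)(+1.50) = 7.7 × 10⁻⁴ → stable
  80–112 m: −αΔT+βΔS = −(1.8 × 10⁻⁴)(-0.3)+(7.8 × 10⁻⁴)(-0.61) = -4.2 × 10⁻⁴ → UNSTABLE
The 80–112 m interval has Δρ < 0: lighter water underlies denser water.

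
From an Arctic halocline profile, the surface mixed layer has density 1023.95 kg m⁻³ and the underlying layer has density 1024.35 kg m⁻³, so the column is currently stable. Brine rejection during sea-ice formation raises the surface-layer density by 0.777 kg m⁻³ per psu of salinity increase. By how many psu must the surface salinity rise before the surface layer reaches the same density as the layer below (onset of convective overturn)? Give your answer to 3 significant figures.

0.515 psu

Density deficit of the surface layer: 1024.35 − 1023.95 = 0.4 kg m⁻³.
Required change = 0.4 / 0.777 = 0.515 psu.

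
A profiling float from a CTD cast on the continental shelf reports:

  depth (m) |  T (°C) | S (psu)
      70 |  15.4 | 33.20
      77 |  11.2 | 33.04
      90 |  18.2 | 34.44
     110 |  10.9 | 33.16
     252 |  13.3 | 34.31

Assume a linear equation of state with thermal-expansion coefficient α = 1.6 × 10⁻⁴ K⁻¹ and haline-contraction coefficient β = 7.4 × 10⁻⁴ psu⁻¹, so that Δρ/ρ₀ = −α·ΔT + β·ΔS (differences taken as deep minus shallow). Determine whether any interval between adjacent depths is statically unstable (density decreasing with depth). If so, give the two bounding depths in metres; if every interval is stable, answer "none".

77–90 m

Evaluate Δρ/ρ₀ = −αΔT + βΔS across each adjacent pair:
  70–77 m: −αΔT+βΔS = −(1.6 × 10⁻⁴)(-4.2)+(7.4 × 10⁻⁴)(-0.16) = 5.5 × 10⁻⁴ → stable
  77–90 m: −αΔT+βΔS = −(1.6 × 10⁻⁴)(+7.0)+(7.4 × 10⁻⁴)(+1.40) = -8.4 × 10⁻⁵ → UNSTABLE
  90–110 m: −αΔT+βΔS = −(1.6 × 10⁻⁴)(-7.3)+(7.4 × 10⁻⁴)(-1.28) = 2.2 × 10⁻⁴ → stable
  110–252 m: −αΔT+βΔS = −(1.6 × 10⁻⁴)(+2.4)+(7.4 × 10⁻⁴)(+1.15) = 4.7 × 10⁻⁴ → stable
The 77–90 m interval has Δρ < 0: lighter water underlies denser water.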